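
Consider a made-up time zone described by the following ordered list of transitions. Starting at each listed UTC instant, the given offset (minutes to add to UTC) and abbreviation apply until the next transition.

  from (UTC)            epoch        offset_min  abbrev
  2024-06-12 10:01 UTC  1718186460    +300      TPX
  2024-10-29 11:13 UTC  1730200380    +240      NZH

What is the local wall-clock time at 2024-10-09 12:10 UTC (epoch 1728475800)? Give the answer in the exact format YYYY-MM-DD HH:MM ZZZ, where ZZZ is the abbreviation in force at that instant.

2024-10-09 17:10 TPX

Query: 2024-10-09 12:10 UTC
Rule 1/2 (TPX, +05:00): 2024-06-12 10:01 UTC ≤ query < 2024-10-29 11:13 UTC
12·60 + 10 + 300 = 1030 min
1030 = 0·1440 + 1030; 1030 = 17·60 + 10 → 17:10, same day
→ 2024-10-09 17:10 TPX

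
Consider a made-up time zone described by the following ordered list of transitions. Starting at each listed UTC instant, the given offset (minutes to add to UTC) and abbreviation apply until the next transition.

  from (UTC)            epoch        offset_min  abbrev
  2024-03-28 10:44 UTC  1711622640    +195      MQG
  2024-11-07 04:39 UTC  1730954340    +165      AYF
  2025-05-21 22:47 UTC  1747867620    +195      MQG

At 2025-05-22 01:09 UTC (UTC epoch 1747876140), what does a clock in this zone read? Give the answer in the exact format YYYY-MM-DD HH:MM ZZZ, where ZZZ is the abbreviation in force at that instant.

Query: 2025-05-22 01:09 UTC
Rule 3/3 (MQG, +03:15): 2025-05-21 22:47 UTC ≤ query < +∞
1·60 + 9 + 195 = 264 min
264 = 0·1440 + 264; 264 = 4·60 + 24 → 04:24, same day
→ 2025-05-22 04:24 MQG

2025-05-22 04:24 MQG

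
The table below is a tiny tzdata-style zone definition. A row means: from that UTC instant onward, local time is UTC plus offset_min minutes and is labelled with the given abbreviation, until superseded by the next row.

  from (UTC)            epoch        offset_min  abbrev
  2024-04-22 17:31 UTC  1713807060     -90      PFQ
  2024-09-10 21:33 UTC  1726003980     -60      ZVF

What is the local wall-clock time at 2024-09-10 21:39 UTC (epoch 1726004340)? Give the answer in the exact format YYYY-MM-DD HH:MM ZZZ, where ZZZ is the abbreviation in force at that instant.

Query: 2024-09-10 21:39 UTC
Rule 2/2 (ZVF, -01:00): 2024-09-10 21:33 UTC ≤ query < +∞
21·60 + 39 - 60 = 1239 min
1239 = 0·1440 + 1239; 1239 = 20·60 + 39 → 20:39, same day
→ 2024-09-10 20:39 ZVF

2024-09-10 20:39 ZVF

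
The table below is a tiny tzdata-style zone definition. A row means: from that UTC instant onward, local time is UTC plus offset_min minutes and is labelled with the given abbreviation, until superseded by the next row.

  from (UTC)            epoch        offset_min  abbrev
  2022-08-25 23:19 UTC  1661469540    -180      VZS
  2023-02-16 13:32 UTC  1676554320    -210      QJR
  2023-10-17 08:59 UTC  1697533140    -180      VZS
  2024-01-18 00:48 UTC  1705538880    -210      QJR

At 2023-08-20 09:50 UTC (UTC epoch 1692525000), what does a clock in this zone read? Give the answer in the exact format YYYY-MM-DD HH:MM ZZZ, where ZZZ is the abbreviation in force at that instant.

Query: 2023-08-20 09:50 UTC
Rule 2/4 (QJR, -03:30): 2023-02-16 13:32 UTC ≤ query < 2023-10-17 08:59 UTC
9·60 + 50 - 210 = 380 min
380 = 0·1440 + 380; 380 = 6·60 + 20 → 06:20, same day
→ 2023-08-20 06:20 QJR

2023-08-20 06:20 QJR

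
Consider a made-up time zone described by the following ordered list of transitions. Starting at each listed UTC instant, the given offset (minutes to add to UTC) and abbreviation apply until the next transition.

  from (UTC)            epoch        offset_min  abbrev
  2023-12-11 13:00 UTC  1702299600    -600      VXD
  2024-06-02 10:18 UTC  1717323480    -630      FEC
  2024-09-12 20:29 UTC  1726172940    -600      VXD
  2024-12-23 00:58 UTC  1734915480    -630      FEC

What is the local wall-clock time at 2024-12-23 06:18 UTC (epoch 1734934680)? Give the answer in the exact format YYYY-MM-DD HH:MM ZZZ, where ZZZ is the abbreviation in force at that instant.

Query: 2024-12-23 06:18 UTC
Rule 4/4 (FEC, -10:30): 2024-12-23 00:58 UTC ≤ query < +∞
6·60 + 18 - 630 = -252 min
-252 = -1·1440 + 1188; 1188 = 19·60 + 48 → 19:48, 2024-12-23 - 1 day = 2024-12-22
→ 2024-12-22 19:48 FEC

2024-12-22 19:48 FEC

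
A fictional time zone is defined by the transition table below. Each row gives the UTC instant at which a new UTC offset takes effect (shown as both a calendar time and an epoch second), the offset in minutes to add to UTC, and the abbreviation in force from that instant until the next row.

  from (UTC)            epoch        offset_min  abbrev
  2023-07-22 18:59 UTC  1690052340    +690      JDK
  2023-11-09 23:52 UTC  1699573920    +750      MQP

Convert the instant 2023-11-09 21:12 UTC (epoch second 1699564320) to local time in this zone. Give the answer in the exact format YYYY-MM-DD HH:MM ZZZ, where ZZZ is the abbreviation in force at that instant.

Query: 2023-11-09 21:12 UTC
Rule 1/2 (JDK, +11:30): 2023-07-22 18:59 UTC ≤ query < 2023-11-09 23:52 UTC
21·60 + 12 + 690 = 1962 min
1962 = 1·1440 + 522; 522 = 8·60 + 42 → 08:42, 2023-11-09 + 1 day = 2023-11-10
→ 2023-11-10 08:42 JDK

2023-11-10 08:42 JDK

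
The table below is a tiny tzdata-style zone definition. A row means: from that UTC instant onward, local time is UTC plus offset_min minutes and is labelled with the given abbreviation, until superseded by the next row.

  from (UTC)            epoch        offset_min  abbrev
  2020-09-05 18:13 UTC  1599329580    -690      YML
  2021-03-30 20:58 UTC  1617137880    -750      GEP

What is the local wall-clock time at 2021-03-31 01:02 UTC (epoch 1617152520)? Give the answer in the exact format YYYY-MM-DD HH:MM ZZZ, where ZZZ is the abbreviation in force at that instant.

2021-03-30 12:32 GEP

Query: 2021-03-31 01:02 UTC
Rule 2/2 (GEP, -12:30): 2021-03-30 20:58 UTC ≤ query < +∞
1·60 + 2 - 750 = -688 min
-688 = -1·1440 + 752; 752 = 12·60 + 32 → 12:32, 2021-03-31 - 1 day = 2021-03-30
→ 2021-03-30 12:32 GEP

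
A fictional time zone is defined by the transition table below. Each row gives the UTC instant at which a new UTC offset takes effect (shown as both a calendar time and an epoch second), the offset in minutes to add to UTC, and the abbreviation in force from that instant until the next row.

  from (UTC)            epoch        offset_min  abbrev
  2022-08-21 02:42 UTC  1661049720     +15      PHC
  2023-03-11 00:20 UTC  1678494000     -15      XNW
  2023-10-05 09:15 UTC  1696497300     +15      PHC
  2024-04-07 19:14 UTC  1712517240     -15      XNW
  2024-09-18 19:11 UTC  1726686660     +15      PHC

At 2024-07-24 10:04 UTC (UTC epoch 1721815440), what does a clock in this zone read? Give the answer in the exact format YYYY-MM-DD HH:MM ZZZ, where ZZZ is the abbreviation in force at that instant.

Query: 2024-07-24 10:04 UTC
Rule 4/5 (XNW, -00:15): 2024-04-07 19:14 UTC ≤ query < 2024-09-18 19:11 UTC
10·60 + 4 - 15 = 589 min
589 = 0·1440 + 589; 589 = 9·60 + 49 → 09:49, same day
→ 2024-07-24 09:49 XNW

2024-07-24 09:49 XNW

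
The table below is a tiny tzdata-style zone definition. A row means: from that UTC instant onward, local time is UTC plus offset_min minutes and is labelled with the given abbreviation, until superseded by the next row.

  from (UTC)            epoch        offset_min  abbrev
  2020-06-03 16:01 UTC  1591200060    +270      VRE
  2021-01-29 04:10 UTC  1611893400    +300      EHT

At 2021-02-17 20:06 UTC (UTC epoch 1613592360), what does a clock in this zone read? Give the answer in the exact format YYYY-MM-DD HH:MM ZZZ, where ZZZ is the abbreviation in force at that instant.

Query: 2021-02-17 20:06 UTC
Rule 2/2 (EHT, +05:00): 2021-01-29 04:10 UTC ≤ query < +∞
20·60 + 6 + 300 = 1506 min
1506 = 1·1440 + 66; 66 = 1·60 + 6 → 01:06, 2021-02-17 + 1 day = 2021-02-18
→ 2021-02-18 01:06 EHT

2021-02-18 01:06 EHT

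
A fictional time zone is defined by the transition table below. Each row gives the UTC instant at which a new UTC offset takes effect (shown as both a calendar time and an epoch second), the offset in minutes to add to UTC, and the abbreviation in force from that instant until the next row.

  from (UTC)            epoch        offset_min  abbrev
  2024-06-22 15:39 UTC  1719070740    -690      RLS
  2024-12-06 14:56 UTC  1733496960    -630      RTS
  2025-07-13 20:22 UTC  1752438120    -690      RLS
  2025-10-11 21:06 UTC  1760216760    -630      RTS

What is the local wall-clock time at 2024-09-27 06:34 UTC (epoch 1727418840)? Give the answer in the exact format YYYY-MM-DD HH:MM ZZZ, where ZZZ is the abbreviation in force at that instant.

Query: 2024-09-27 06:34 UTC
Rule 1/4 (RLS, -11:30): 2024-06-22 15:39 UTC ≤ query < 2024-12-06 14:56 UTC
6·60 + 34 - 690 = -296 min
-296 = -1·1440 + 1144; 1144 = 19·60 + 4 → 19:04, 2024-09-27 - 1 day = 2024-09-26
→ 2024-09-26 19:04 RLS

2024-09-26 19:04 RLS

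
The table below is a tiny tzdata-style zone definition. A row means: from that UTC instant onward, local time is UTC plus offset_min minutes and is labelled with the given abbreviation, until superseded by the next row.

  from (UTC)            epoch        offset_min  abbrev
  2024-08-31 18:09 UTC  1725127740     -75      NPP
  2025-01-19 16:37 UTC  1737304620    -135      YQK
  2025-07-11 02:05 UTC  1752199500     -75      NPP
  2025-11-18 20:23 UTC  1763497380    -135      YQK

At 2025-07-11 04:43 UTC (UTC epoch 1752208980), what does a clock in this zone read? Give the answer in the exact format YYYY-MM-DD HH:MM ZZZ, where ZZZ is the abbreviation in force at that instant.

2025-07-11 03:28 NPP

Query: 2025-07-11 04:43 UTC
Rule 3/4 (NPP, -01:15): 2025-07-11 02:05 UTC ≤ query < 2025-11-18 20:23 UTC
4·60 + 43 - 75 = 208 min
208 = 0·1440 + 208; 208 = 3·60 + 28 → 03:28, same day
→ 2025-07-11 03:28 NPP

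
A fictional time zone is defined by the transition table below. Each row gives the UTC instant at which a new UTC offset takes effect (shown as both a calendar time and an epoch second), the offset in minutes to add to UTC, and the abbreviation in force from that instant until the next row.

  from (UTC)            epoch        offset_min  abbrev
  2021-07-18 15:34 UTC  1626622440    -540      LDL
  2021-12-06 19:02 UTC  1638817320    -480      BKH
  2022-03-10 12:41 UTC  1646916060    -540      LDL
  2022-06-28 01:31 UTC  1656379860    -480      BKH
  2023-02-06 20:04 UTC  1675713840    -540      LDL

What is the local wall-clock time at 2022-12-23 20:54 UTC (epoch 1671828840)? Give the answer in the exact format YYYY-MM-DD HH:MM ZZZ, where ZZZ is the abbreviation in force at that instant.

2022-12-23 12:54 BKH

Query: 2022-12-23 20:54 UTC
Rule 4/5 (BKH, -08:00): 2022-06-28 01:31 UTC ≤ query < 2023-02-06 20:04 UTC
20·60 + 54 - 480 = 774 min
774 = 0·1440 + 774; 774 = 12·60 + 54 → 12:54, same day
→ 2022-12-23 12:54 BKH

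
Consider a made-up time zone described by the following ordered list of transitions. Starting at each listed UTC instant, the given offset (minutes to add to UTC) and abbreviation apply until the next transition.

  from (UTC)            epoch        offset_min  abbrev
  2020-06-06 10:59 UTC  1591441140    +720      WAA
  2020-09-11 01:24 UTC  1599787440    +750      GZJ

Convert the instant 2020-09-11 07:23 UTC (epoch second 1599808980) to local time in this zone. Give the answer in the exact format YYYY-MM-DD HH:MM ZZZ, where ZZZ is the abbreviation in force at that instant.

Query: 2020-09-11 07:23 UTC
Rule 2/2 (GZJ, +12:30): 2020-09-11 01:24 UTC ≤ query < +∞
7·60 + 23 + 750 = 1193 min
1193 = 0·1440 + 1193; 1193 = 19·60 + 53 → 19:53, same day
→ 2020-09-11 19:53 GZJ

2020-09-11 19:53 GZJ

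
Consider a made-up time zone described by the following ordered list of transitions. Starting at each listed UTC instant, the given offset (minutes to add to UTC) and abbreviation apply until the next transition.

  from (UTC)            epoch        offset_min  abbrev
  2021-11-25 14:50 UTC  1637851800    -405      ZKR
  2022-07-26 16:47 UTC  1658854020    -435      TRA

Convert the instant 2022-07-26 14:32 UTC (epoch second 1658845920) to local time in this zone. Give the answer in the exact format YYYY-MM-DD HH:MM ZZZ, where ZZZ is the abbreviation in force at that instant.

2022-07-26 07:47 ZKR

Query: 2022-07-26 14:32 UTC
Rule 1/2 (ZKR, -06:45): 2021-11-25 14:50 UTC ≤ query < 2022-07-26 16:47 UTC
14·60 + 32 - 405 = 467 min
467 = 0·1440 + 467; 467 = 7·60 + 47 → 07:47, same day
→ 2022-07-26 07:47 ZKR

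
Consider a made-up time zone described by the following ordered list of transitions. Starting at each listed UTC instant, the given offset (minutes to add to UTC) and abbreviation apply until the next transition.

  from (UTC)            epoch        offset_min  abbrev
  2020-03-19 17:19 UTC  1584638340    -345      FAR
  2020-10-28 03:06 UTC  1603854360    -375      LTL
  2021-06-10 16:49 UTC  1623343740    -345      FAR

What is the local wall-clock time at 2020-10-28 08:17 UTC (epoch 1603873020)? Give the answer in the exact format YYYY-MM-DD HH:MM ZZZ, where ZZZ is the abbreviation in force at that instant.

2020-10-28 02:02 LTL

Query: 2020-10-28 08:17 UTC
Rule 2/3 (LTL, -06:15): 2020-10-28 03:06 UTC ≤ query < 2021-06-10 16:49 UTC
8·60 + 17 - 375 = 122 min
122 = 0·1440 + 122; 122 = 2·60 + 2 → 02:02, same day
→ 2020-10-28 02:02 LTL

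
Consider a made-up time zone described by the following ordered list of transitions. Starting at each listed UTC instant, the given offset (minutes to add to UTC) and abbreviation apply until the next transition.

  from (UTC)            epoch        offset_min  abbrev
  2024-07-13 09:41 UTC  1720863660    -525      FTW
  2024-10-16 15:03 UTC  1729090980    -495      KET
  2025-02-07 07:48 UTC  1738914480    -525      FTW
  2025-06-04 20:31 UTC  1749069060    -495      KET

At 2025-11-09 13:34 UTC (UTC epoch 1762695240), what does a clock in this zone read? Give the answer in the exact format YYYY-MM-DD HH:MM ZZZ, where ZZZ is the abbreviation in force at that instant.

2025-11-09 05:19 KET

Query: 2025-11-09 13:34 UTC
Rule 4/4 (KET, -08:15): 2025-06-04 20:31 UTC ≤ query < +∞
13·60 + 34 - 495 = 319 min
319 = 0·1440 + 319; 319 = 5·60 + 19 → 05:19, same day
→ 2025-11-09 05:19 KET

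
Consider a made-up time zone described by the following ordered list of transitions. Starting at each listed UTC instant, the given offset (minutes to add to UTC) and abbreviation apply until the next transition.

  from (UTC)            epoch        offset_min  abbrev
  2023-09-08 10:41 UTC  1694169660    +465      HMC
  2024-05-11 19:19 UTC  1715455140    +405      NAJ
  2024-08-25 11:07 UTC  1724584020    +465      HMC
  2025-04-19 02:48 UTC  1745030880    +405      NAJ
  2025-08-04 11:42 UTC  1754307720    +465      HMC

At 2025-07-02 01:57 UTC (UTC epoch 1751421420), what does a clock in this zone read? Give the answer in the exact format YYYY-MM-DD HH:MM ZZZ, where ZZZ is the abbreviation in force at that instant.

Query: 2025-07-02 01:57 UTC
Rule 4/5 (NAJ, +06:45): 2025-04-19 02:48 UTC ≤ query < 2025-08-04 11:42 UTC
1·60 + 57 + 405 = 522 min
522 = 0·1440 + 522; 522 = 8·60 + 42 → 08:42, same day
→ 2025-07-02 08:42 NAJ

2025-07-02 08:42 NAJ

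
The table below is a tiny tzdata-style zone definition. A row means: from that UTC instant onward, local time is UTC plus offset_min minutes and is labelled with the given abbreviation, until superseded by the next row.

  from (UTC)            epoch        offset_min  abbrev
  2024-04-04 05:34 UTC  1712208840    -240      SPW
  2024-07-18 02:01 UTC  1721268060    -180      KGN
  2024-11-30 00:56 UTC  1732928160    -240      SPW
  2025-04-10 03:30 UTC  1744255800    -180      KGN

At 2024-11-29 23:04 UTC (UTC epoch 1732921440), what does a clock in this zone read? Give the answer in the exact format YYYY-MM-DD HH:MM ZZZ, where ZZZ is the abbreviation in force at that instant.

2024-11-29 20:04 KGN

Query: 2024-11-29 23:04 UTC
Rule 2/4 (KGN, -03:00): 2024-07-18 02:01 UTC ≤ query < 2024-11-30 00:56 UTC
23·60 + 4 - 180 = 1204 min
1204 = 0·1440 + 1204; 1204 = 20·60 + 4 → 20:04, same day
→ 2024-11-29 20:04 KGN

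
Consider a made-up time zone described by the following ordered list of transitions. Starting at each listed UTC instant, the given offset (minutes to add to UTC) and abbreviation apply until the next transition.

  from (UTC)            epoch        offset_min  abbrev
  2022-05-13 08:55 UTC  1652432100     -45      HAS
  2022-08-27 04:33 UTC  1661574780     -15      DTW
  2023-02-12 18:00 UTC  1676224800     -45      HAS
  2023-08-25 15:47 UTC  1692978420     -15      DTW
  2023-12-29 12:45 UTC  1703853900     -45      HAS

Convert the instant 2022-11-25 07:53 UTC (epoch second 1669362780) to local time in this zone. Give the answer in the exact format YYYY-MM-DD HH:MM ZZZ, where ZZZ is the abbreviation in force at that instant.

2022-11-25 07:38 DTW

Query: 2022-11-25 07:53 UTC
Rule 2/5 (DTW, -00:15): 2022-08-27 04:33 UTC ≤ query < 2023-02-12 18:00 UTC
7·60 + 53 - 15 = 458 min
458 = 0·1440 + 458; 458 = 7·60 + 38 → 07:38, same day
→ 2022-11-25 07:38 DTW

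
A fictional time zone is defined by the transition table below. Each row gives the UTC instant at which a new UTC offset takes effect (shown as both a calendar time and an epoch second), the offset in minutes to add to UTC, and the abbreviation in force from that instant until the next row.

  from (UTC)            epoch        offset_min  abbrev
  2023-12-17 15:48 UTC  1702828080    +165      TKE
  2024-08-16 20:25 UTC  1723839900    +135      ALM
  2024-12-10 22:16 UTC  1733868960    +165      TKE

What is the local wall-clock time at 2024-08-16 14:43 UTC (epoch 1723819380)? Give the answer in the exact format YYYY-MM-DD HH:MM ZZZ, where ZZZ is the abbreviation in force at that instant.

2024-08-16 17:28 TKE

Query: 2024-08-16 14:43 UTC
Rule 1/3 (TKE, +02:45): 2023-12-17 15:48 UTC ≤ query < 2024-08-16 20:25 UTC
14·60 + 43 + 165 = 1048 min
1048 = 0·1440 + 1048; 1048 = 17·60 + 28 → 17:28, same day
→ 2024-08-16 17:28 TKE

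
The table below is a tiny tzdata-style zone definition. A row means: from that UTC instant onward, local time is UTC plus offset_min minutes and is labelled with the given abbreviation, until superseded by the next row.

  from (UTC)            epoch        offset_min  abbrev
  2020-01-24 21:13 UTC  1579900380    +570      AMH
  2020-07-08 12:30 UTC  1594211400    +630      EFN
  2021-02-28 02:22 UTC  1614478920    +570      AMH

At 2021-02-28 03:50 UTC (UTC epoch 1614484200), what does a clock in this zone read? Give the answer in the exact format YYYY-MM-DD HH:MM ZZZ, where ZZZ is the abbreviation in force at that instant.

Query: 2021-02-28 03:50 UTC
Rule 3/3 (AMH, +09:30): 2021-02-28 02:22 UTC ≤ query < +∞
3·60 + 50 + 570 = 800 min
800 = 0·1440 + 800; 800 = 13·60 + 20 → 13:20, same day
→ 2021-02-28 13:20 AMH

2021-02-28 13:20 AMH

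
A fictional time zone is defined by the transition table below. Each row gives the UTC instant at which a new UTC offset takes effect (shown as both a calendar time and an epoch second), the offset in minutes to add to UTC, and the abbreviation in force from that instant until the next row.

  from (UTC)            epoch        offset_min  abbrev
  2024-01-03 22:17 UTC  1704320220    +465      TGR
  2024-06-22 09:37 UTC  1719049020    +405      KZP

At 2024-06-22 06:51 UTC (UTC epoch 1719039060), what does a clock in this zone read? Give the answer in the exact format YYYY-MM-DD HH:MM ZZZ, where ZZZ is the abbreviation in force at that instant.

Query: 2024-06-22 06:51 UTC
Rule 1/2 (TGR, +07:45): 2024-01-03 22:17 UTC ≤ query < 2024-06-22 09:37 UTC
6·60 + 51 + 465 = 876 min
876 = 0·1440 + 876; 876 = 14·60 + 36 → 14:36, same day
→ 2024-06-22 14:36 TGR

2024-06-22 14:36 TGR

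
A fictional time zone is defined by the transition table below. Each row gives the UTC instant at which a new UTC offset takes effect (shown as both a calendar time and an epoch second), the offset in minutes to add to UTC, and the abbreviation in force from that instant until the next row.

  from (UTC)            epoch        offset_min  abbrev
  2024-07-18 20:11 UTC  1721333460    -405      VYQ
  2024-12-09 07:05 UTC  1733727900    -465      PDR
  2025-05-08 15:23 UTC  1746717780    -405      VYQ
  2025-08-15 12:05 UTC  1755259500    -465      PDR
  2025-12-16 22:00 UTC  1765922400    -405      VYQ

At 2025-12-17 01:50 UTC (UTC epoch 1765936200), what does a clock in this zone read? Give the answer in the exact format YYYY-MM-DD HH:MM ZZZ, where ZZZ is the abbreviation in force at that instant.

Query: 2025-12-17 01:50 UTC
Rule 5/5 (VYQ, -06:45): 2025-12-16 22:00 UTC ≤ query < +∞
1·60 + 50 - 405 = -295 min
-295 = -1·1440 + 1145; 1145 = 19·60 + 5 → 19:05, 2025-12-17 - 1 day = 2025-12-16
→ 2025-12-16 19:05 VYQ

2025-12-16 19:05 VYQ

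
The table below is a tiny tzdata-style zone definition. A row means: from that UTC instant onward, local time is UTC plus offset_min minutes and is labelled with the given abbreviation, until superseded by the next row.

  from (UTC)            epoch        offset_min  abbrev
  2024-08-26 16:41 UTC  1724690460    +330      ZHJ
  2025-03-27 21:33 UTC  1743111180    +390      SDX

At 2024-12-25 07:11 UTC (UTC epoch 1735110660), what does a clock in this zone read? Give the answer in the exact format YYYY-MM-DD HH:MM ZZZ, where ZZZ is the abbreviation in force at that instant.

2024-12-25 12:41 ZHJ

Query: 2024-12-25 07:11 UTC
Rule 1/2 (ZHJ, +05:30): 2024-08-26 16:41 UTC ≤ query < 2025-03-27 21:33 UTC
7·60 + 11 + 330 = 761 min
761 = 0·1440 + 761; 761 = 12·60 + 41 → 12:41, same day
→ 2024-12-25 12:41 ZHJ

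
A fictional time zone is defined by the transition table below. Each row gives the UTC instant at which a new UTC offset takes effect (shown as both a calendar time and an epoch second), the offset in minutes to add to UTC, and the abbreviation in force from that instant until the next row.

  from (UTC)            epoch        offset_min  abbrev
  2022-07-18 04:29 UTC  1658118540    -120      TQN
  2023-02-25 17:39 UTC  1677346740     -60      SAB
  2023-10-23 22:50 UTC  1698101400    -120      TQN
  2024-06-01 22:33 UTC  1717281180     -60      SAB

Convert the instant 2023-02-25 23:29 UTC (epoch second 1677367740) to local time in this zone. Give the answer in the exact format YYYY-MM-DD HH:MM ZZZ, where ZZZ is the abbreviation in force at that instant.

Query: 2023-02-25 23:29 UTC
Rule 2/4 (SAB, -01:00): 2023-02-25 17:39 UTC ≤ query < 2023-10-23 22:50 UTC
23·60 + 29 - 60 = 1349 min
1349 = 0·1440 + 1349; 1349 = 22·60 + 29 → 22:29, same day
→ 2023-02-25 22:29 SAB

2023-02-25 22:29 SAB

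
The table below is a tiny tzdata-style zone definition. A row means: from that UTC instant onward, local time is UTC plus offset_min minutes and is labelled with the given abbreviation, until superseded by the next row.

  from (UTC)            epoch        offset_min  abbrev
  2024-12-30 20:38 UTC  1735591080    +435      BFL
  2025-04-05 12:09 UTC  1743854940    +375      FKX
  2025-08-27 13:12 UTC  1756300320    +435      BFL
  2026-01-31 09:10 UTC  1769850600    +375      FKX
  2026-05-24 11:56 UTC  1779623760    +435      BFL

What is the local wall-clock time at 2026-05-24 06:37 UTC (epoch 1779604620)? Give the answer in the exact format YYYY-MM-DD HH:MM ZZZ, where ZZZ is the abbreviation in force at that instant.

Query: 2026-05-24 06:37 UTC
Rule 4/5 (FKX, +06:15): 2026-01-31 09:10 UTC ≤ query < 2026-05-24 11:56 UTC
6·60 + 37 + 375 = 772 min
772 = 0·1440 + 772; 772 = 12·60 + 52 → 12:52, same day
→ 2026-05-24 12:52 FKX

2026-05-24 12:52 FKX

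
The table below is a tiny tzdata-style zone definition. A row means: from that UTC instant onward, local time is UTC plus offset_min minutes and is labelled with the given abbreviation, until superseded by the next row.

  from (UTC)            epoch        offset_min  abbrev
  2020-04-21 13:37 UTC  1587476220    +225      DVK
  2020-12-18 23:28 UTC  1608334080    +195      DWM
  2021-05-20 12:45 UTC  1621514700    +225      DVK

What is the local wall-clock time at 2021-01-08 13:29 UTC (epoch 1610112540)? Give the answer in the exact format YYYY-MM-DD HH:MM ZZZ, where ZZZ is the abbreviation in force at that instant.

2021-01-08 16:44 DWM

Query: 2021-01-08 13:29 UTC
Rule 2/3 (DWM, +03:15): 2020-12-18 23:28 UTC ≤ query < 2021-05-20 12:45 UTC
13·60 + 29 + 195 = 1004 min
1004 = 0·1440 + 1004; 1004 = 16·60 + 44 → 16:44, same day
→ 2021-01-08 16:44 DWM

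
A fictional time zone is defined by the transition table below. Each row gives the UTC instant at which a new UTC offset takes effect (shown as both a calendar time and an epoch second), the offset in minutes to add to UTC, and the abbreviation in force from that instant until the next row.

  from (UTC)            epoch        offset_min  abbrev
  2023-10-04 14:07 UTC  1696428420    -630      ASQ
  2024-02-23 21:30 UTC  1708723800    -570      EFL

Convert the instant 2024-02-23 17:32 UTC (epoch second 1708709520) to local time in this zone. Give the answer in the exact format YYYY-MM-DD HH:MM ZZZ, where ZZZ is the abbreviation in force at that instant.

Query: 2024-02-23 17:32 UTC
Rule 1/2 (ASQ, -10:30): 2023-10-04 14:07 UTC ≤ query < 2024-02-23 21:30 UTC
17·60 + 32 - 630 = 422 min
422 = 0·1440 + 422; 422 = 7·60 + 2 → 07:02, same day
→ 2024-02-23 07:02 ASQ

2024-02-23 07:02 ASQ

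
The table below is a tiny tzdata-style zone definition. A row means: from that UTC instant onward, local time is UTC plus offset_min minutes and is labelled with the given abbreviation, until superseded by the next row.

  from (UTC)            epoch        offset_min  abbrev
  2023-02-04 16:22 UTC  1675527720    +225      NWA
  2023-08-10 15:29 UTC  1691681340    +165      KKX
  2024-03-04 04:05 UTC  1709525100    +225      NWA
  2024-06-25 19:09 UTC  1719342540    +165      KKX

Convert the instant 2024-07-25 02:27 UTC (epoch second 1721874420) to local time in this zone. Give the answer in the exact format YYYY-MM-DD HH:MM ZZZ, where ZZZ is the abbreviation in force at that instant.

Query: 2024-07-25 02:27 UTC
Rule 4/4 (KKX, +02:45): 2024-06-25 19:09 UTC ≤ query < +∞
2·60 + 27 + 165 = 312 min
312 = 0·1440 + 312; 312 = 5·60 + 12 → 05:12, same day
→ 2024-07-25 05:12 KKX

2024-07-25 05:12 KKX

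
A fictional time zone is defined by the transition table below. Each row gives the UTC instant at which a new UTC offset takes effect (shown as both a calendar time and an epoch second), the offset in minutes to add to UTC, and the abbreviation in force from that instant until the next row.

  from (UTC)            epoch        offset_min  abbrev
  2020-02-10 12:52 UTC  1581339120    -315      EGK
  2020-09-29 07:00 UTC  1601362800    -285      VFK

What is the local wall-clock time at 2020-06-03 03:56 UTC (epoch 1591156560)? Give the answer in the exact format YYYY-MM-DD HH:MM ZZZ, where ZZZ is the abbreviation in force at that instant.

2020-06-02 22:41 EGK

Query: 2020-06-03 03:56 UTC
Rule 1/2 (EGK, -05:15): 2020-02-10 12:52 UTC ≤ query < 2020-09-29 07:00 UTC
3·60 + 56 - 315 = -79 min
-79 = -1·1440 + 1361; 1361 = 22·60 + 41 → 22:41, 2020-06-03 - 1 day = 2020-06-02
→ 2020-06-02 22:41 EGK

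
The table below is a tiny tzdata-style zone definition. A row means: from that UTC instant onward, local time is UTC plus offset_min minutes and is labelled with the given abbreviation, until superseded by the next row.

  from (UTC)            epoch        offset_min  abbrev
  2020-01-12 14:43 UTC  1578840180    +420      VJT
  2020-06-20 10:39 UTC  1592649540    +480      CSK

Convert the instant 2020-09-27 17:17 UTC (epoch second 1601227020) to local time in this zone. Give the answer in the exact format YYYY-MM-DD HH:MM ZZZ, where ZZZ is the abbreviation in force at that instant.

2020-09-28 01:17 CSK

Query: 2020-09-27 17:17 UTC
Rule 2/2 (CSK, +08:00): 2020-06-20 10:39 UTC ≤ query < +∞
17·60 + 17 + 480 = 1517 min
1517 = 1·1440 + 77; 77 = 1·60 + 17 → 01:17, 2020-09-27 + 1 day = 2020-09-28
→ 2020-09-28 01:17 CSK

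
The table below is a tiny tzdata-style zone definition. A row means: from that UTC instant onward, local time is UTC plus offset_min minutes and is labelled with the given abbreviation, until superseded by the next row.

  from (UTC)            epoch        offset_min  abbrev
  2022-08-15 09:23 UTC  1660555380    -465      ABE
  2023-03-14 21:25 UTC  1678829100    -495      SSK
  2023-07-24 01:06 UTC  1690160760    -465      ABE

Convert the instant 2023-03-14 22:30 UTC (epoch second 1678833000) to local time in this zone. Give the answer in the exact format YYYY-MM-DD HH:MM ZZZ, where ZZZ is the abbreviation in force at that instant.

Query: 2023-03-14 22:30 UTC
Rule 2/3 (SSK, -08:15): 2023-03-14 21:25 UTC ≤ query < 2023-07-24 01:06 UTC
22·60 + 30 - 495 = 855 min
855 = 0·1440 + 855; 855 = 14·60 + 15 → 14:15, same day
→ 2023-03-14 14:15 SSK

2023-03-14 14:15 SSK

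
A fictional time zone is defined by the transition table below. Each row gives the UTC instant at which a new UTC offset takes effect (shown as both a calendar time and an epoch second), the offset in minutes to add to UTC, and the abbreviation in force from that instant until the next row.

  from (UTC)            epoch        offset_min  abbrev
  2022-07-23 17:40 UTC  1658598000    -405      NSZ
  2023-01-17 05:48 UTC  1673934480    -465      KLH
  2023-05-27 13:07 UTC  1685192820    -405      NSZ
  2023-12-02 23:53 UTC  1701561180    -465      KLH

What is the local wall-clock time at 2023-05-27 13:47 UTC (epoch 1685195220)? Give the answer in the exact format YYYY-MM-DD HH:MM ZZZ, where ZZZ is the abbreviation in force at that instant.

2023-05-27 07:02 NSZ

Query: 2023-05-27 13:47 UTC
Rule 3/4 (NSZ, -06:45): 2023-05-27 13:07 UTC ≤ query < 2023-12-02 23:53 UTC
13·60 + 47 - 405 = 422 min
422 = 0·1440 + 422; 422 = 7·60 + 2 → 07:02, same day
→ 2023-05-27 07:02 NSZ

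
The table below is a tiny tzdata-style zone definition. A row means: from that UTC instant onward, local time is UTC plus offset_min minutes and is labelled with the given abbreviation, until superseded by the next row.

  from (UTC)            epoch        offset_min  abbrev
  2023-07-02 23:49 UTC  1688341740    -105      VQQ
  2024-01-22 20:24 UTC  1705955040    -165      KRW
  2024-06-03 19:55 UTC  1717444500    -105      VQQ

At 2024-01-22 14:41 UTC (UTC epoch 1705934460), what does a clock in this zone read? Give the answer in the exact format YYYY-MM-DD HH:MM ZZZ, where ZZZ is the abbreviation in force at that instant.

2024-01-22 12:56 VQQ

Query: 2024-01-22 14:41 UTC
Rule 1/3 (VQQ, -01:45): 2023-07-02 23:49 UTC ≤ query < 2024-01-22 20:24 UTC
14·60 + 41 - 105 = 776 min
776 = 0·1440 + 776; 776 = 12·60 + 56 → 12:56, same day
→ 2024-01-22 12:56 VQQ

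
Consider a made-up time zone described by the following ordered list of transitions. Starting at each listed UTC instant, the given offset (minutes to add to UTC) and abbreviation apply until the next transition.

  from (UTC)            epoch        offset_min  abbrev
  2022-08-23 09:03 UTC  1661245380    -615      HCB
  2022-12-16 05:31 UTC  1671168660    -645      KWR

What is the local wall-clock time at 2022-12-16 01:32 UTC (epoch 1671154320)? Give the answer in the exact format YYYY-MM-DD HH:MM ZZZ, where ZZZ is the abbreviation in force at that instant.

2022-12-15 15:17 HCB

Query: 2022-12-16 01:32 UTC
Rule 1/2 (HCB, -10:15): 2022-08-23 09:03 UTC ≤ query < 2022-12-16 05:31 UTC
1·60 + 32 - 615 = -523 min
-523 = -1·1440 + 917; 917 = 15·60 + 17 → 15:17, 2022-12-16 - 1 day = 2022-12-15
→ 2022-12-15 15:17 HCB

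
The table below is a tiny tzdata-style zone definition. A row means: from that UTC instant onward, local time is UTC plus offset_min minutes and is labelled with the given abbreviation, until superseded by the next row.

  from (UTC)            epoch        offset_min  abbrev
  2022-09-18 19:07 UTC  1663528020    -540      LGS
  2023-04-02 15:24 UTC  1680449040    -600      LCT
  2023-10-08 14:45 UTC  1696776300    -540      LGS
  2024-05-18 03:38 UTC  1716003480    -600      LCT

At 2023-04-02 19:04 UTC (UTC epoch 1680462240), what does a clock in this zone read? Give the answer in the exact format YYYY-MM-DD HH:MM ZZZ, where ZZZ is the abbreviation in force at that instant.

Query: 2023-04-02 19:04 UTC
Rule 2/4 (LCT, -10:00): 2023-04-02 15:24 UTC ≤ query < 2023-10-08 14:45 UTC
19·60 + 4 - 600 = 544 min
544 = 0·1440 + 544; 544 = 9·60 + 4 → 09:04, same day
→ 2023-04-02 09:04 LCT

2023-04-02 09:04 LCT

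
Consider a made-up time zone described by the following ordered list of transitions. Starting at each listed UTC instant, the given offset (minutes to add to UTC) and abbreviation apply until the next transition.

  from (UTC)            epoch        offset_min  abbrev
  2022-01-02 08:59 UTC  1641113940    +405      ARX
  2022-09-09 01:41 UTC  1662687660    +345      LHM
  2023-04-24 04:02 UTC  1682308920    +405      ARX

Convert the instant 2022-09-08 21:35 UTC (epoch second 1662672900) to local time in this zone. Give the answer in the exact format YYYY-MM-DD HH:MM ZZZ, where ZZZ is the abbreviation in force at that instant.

Query: 2022-09-08 21:35 UTC
Rule 1/3 (ARX, +06:45): 2022-01-02 08:59 UTC ≤ query < 2022-09-09 01:41 UTC
21·60 + 35 + 405 = 1700 min
1700 = 1·1440 + 260; 260 = 4·60 + 20 → 04:20, 2022-09-08 + 1 day = 2022-09-09
→ 2022-09-09 04:20 ARX

2022-09-09 04:20 ARX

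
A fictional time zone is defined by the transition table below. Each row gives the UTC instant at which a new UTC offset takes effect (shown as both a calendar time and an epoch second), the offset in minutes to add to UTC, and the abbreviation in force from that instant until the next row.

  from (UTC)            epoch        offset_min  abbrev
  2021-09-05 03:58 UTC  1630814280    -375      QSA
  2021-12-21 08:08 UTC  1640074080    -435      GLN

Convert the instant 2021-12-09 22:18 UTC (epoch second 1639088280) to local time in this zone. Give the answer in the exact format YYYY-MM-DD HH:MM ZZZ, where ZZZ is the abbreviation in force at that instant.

2021-12-09 16:03 QSA

Query: 2021-12-09 22:18 UTC
Rule 1/2 (QSA, -06:15): 2021-09-05 03:58 UTC ≤ query < 2021-12-21 08:08 UTC
22·60 + 18 - 375 = 963 min
963 = 0·1440 + 963; 963 = 16·60 + 3 → 16:03, same day
→ 2021-12-09 16:03 QSA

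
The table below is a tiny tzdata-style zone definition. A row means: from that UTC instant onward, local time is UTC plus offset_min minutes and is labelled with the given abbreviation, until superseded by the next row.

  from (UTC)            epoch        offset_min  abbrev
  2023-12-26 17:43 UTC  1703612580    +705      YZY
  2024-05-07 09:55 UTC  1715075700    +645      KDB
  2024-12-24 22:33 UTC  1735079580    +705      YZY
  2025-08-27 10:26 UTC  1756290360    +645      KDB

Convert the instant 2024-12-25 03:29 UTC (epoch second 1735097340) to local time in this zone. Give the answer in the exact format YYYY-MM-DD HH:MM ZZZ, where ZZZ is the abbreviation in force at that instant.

2024-12-25 15:14 YZY

Query: 2024-12-25 03:29 UTC
Rule 3/4 (YZY, +11:45): 2024-12-24 22:33 UTC ≤ query < 2025-08-27 10:26 UTC
3·60 + 29 + 705 = 914 min
914 = 0·1440 + 914; 914 = 15·60 + 14 → 15:14, same day
→ 2024-12-25 15:14 YZY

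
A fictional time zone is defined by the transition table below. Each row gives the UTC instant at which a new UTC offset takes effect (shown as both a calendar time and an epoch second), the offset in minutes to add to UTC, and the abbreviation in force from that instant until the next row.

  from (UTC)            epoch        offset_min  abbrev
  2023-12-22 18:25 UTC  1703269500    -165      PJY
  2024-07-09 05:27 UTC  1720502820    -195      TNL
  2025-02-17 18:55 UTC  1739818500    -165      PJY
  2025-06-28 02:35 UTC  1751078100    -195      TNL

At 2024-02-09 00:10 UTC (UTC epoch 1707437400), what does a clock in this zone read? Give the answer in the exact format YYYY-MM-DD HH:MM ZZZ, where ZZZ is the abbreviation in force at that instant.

2024-02-08 21:25 PJY

Query: 2024-02-09 00:10 UTC
Rule 1/4 (PJY, -02:45): 2023-12-22 18:25 UTC ≤ query < 2024-07-09 05:27 UTC
0·60 + 10 - 165 = -155 min
-155 = -1·1440 + 1285; 1285 = 21·60 + 25 → 21:25, 2024-02-09 - 1 day = 2024-02-08
→ 2024-02-08 21:25 PJY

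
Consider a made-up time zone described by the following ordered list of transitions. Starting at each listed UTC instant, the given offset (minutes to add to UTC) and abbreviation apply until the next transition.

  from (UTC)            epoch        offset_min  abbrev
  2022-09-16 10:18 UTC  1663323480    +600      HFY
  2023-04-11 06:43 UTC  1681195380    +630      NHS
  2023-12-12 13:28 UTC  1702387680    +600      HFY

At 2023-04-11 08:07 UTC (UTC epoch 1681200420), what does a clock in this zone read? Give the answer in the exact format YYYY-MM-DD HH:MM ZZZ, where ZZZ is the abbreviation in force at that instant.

2023-04-11 18:37 NHS

Query: 2023-04-11 08:07 UTC
Rule 2/3 (NHS, +10:30): 2023-04-11 06:43 UTC ≤ query < 2023-12-12 13:28 UTC
8·60 + 7 + 630 = 1117 min
1117 = 0·1440 + 1117; 1117 = 18·60 + 37 → 18:37, same day
→ 2023-04-11 18:37 NHS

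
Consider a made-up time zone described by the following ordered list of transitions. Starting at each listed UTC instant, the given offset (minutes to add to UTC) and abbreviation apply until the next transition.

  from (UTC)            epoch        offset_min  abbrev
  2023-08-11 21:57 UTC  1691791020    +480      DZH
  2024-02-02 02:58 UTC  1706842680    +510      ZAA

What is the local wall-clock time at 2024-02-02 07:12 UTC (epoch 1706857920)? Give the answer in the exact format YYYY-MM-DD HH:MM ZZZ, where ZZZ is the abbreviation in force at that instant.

2024-02-02 15:42 ZAA

Query: 2024-02-02 07:12 UTC
Rule 2/2 (ZAA, +08:30): 2024-02-02 02:58 UTC ≤ query < +∞
7·60 + 12 + 510 = 942 min
942 = 0·1440 + 942; 942 = 15·60 + 42 → 15:42, same day
→ 2024-02-02 15:42 ZAA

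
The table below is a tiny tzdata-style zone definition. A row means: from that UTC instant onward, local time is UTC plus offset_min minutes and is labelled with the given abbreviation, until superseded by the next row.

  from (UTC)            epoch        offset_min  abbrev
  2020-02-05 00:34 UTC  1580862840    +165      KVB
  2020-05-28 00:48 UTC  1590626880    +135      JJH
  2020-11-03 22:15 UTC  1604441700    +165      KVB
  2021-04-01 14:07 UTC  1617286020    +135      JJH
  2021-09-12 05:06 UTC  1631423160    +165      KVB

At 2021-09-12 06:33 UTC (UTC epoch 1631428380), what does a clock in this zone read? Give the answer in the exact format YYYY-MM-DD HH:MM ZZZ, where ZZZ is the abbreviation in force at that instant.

Query: 2021-09-12 06:33 UTC
Rule 5/5 (KVB, +02:45): 2021-09-12 05:06 UTC ≤ query < +∞
6·60 + 33 + 165 = 558 min
558 = 0·1440 + 558; 558 = 9·60 + 18 → 09:18, same day
→ 2021-09-12 09:18 KVB

2021-09-12 09:18 KVB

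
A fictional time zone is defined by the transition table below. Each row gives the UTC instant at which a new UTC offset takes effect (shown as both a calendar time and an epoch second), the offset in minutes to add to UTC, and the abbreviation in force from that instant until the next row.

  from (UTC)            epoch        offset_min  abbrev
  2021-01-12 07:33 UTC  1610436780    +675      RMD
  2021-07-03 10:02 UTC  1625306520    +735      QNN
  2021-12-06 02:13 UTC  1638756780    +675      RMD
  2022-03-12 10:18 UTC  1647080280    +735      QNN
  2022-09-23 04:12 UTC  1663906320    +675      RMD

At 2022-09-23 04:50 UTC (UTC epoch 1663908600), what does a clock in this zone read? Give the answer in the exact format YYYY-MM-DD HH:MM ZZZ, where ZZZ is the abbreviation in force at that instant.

Query: 2022-09-23 04:50 UTC
Rule 5/5 (RMD, +11:15): 2022-09-23 04:12 UTC ≤ query < +∞
4·60 + 50 + 675 = 965 min
965 = 0·1440 + 965; 965 = 16·60 + 5 → 16:05, same day
→ 2022-09-23 16:05 RMD

2022-09-23 16:05 RMD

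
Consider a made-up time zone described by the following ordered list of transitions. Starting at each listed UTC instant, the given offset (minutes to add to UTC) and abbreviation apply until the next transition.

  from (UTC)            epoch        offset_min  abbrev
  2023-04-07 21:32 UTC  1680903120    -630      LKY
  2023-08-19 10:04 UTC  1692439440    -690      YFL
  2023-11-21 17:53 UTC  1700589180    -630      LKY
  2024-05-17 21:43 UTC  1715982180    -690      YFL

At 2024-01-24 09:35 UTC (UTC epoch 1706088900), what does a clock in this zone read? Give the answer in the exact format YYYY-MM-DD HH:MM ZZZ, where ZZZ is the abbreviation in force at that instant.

2024-01-23 23:05 LKY

Query: 2024-01-24 09:35 UTC
Rule 3/4 (LKY, -10:30): 2023-11-21 17:53 UTC ≤ query < 2024-05-17 21:43 UTC
9·60 + 35 - 630 = -55 min
-55 = -1·1440 + 1385; 1385 = 23·60 + 5 → 23:05, 2024-01-24 - 1 day = 2024-01-23
→ 2024-01-23 23:05 LKY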